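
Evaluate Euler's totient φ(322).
132

Prime factorization: 322 = 2 × 7 × 23
Using the formula φ(n) = n × Π(1 - 1/p) for each prime factor p:
φ(322) = 322 × (1 - 1/2) × (1 - 1/7) × (1 - 1/23)
φ(322) = 132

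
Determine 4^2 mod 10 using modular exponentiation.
2 = 2 (binary 10). Repeated squaring mod 10: 4^1 ≡ 4; 4^2 ≡ 4² = 16 ≡ 6. So 4^2 ≡ 6 (mod 10).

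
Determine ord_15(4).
Powers of 4 mod 15: 4^1≡4, 4^2≡1. Order = 2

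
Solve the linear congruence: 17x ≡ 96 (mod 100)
88

Since gcd(17, 100) = 1 divides 96, a solution exists.
Multiply both sides by the inverse of 17 mod 100:
  17^(-1) mod 100 = 53
  x ≡ 53 × 96 ≡ 5088 ≡ 88 (mod 100)
Verification: 17 × 88 = 1496 = 14 × 100 + 96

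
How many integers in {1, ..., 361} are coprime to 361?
342

Prime factorization: 361 = 19^2
Using the formula φ(n) = n × Π(1 - 1/p) for each prime factor p:
φ(361) = 361 × (1 - 1/19)
φ(361) = 342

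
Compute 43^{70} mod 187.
89

Using successive squaring:
Binary expansion of 70: 1000110
Powers of 43 mod 187 (each is the square of the previous):
  43^1 ≡ 43 (mod 187)
  43^2 ≡ 43² = 1849 ≡ 166 (mod 187)
  43^4 ≡ 166² = 27556 ≡ 67 (mod 187)
  43^8 ≡ 67² = 4489 ≡ 1 (mod 187)
  43^16 ≡ 1² = 1 ≡ 1 (mod 187)
  43^32 ≡ 1² = 1 ≡ 1 (mod 187)
  43^64 ≡ 1² = 1 ≡ 1 (mod 187)
70 = 64 + 4 + 2, so 43^70 = 43^64 × 43^4 × 43^2 ≡ 1 × 67 × 166 (mod 187)
Multiplying step by step:
  1 × 67 = 67 ≡ 67 (mod 187)
  67 × 166 = 11122 ≡ 89 (mod 187)
Result: 43^70 ≡ 89 (mod 187)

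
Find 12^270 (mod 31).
Using Fermat: 12^{30} ≡ 1 (mod 31). 270 ≡ 0 (mod 30). So 12^{270} ≡ 12^{0} ≡ 1 (mod 31)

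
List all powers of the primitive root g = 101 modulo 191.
g^1, g^2, ..., g^{190} mod 191: {101, 78, 47, 163, 37, 108, 21, 20, 110, 32, 176, 13, 167, 59, 38, 18, 99, 67, 82, 69, 93, 34, 187, 169, 70, 3, 112, 43, 141, 107, 111, 133, 63, 60, 139, 96, 146, 39, 119, 177, 114, 54, 106, 10, 55, 16, 88, 102, 179, 125, 19, 9, 145, 129, 41, 130, 142, 17, 189, 180, 35, 97, 56, 117, 166, 149, 151, 162, 127, 30, 165, 48, 73, 115, 155, 184, 57, 27, 53, 5, 123, 8, 44, 51, 185, 158, 105, 100, 168, 160, 116, 65, 71, 104, 190, 90, 113, 144, 28, 154, 83, 170, 171, 81, 159, 15, 178, 24, 132, 153, 173, 92, 124, 109, 122, 98, 157, 4, 22, 121, 188, 79, 148, 50, 84, 80, 58, 128, 131, 52, 95, 45, 152, 72, 14, 77, 137, 85, 181, 136, 175, 103, 89, 12, 66, 172, 182, 46, 62, 150, 61, 49, 174, 2, 11, 156, 94, 135, 74, 25, 42, 40, 29, 64, 161, 26, 143, 118, 76, 36, 7, 134, 164, 138, 186, 68, 183, 147, 140, 6, 33, 86, 91, 23, 31, 75, 126, 120, 87, 1}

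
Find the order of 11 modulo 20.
Powers of 11 mod 20: 11^1≡11, 11^2≡1. Order = 2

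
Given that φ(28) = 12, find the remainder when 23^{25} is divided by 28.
By Euler: 23^{12} ≡ 1 (mod 28) since gcd(23, 28) = 1. 25 = 2×12 + 1. So 23^{25} ≡ 23^{1} ≡ 23 (mod 28)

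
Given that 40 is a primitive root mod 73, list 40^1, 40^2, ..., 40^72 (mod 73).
g^1, g^2, ..., g^{72} mod 73: {40, 67, 52, 36, 53, 3, 47, 55, 10, 35, 13, 9, 68, 19, 30, 32, 39, 27, 58, 57, 17, 23, 44, 8, 28, 25, 51, 69, 59, 24, 11, 2, 7, 61, 31, 72, 33, 6, 21, 37, 20, 70, 26, 18, 63, 38, 60, 64, 5, 54, 43, 41, 34, 46, 15, 16, 56, 50, 29, 65, 45, 48, 22, 4, 14, 49, 62, 71, 66, 12, 42, 1}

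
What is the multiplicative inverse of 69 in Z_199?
69^(-1) ≡ 75 (mod 199). Verification: 69 × 75 = 5175 ≡ 1 (mod 199)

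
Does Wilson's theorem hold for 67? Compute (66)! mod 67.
(66)! mod 67 = 66. Since this equals -1 (mod 67), Wilson confirms 67 is prime.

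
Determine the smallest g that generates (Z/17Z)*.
3

A primitive root g modulo p has order p-1 = 16
Prime divisors of 16: [2]
g is a primitive root iff g^(16/q) ≢ 1 (mod 17) for each prime divisor q
Testing small values:
  g = 2: 2^8 ≡ 1 (mod 17) → 2^8 ≡ 1, not primitive root
  g = 3: 3^8 ≡ 16 (mod 17) → none is 1, primitive root!
The smallest primitive root is 3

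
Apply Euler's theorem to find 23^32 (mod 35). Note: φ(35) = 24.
By Euler: 23^{24} ≡ 1 (mod 35) since gcd(23, 35) = 1. 32 = 1×24 + 8. So 23^{32} ≡ 23^{8} ≡ 11 (mod 35)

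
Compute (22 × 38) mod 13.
4

(22 × 38) = 836
836 mod 13 = 4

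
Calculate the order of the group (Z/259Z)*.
216

Prime factorization: 259 = 7 × 37
Using the formula φ(n) = n × Π(1 - 1/p) for each prime factor p:
φ(259) = 259 × (1 - 1/7) × (1 - 1/37)
φ(259) = 216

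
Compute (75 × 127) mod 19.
6

(75 × 127) = 9525
9525 mod 19 = 6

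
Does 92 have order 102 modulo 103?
p - 1 = 102 has prime divisors 2, 3, 17. Check 92^(102/q) mod 103 for each: 92^(102/2) = 92^51 ≡ 1, 92^(102/3) = 92^34 ≡ 56, 92^(102/17) = 92^6 ≡ 64 (mod 103). Since 92^51 ≡ 1 (mod 103), the order of 92 divides 51 (in fact the order is 51) ≠ 102, so it is not a primitive root.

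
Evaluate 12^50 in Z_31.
Using Fermat: 12^{30} ≡ 1 (mod 31). 50 ≡ 20 (mod 30). So 12^{50} ≡ 12^{20} ≡ 5 (mod 31)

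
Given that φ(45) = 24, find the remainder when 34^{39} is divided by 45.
By Euler: 34^{24} ≡ 1 (mod 45) since gcd(34, 45) = 1. 39 = 1×24 + 15. So 34^{39} ≡ 34^{15} ≡ 19 (mod 45)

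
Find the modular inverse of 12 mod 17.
12^(-1) ≡ 10 (mod 17). Verification: 12 × 10 = 120 ≡ 1 (mod 17)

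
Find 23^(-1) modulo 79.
55

Using Extended Euclidean Algorithm:
gcd(23, 79) = 1
Bezout coefficients: 23 × -24 + 79 × 7 = 1
So 23 × -24 ≡ 1 (mod 79)
The inverse is -24 mod 79 = 55
Verification: 23 × 55 = 1265 = 16 × 79 + 1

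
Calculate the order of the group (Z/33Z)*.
20

Prime factorization: 33 = 3 × 11
Using the formula φ(n) = n × Π(1 - 1/p) for each prime factor p:
φ(33) = 33 × (1 - 1/3) × (1 - 1/11)
φ(33) = 20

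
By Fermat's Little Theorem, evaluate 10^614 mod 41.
By Fermat: 10^{40} ≡ 1 (mod 41). 614 ≡ 14 (mod 40). So 10^{614} ≡ 10^{14} ≡ 37 (mod 41)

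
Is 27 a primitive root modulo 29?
p - 1 = 28 has prime divisors 2, 7. Check 27^(28/q) mod 29 for each: 27^(28/2) = 27^14 ≡ 28, 27^(28/7) = 27^4 ≡ 16 (mod 29). None of these is 1, so 27 has order 28 = φ(29), so it is a primitive root mod 29.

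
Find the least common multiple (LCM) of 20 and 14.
140

First find GCD(20, 14) using the Euclidean algorithm:
20 = 1 × 14 + 6
14 = 2 × 6 + 2
6 = 3 × 2 + 0
GCD(20, 14) = 2

LCM formula: LCM(a, b) = (a × b) / GCD(a, b)
LCM(20, 14) = (20 × 14) / 2
LCM(20, 14) = 280 / 2
LCM(20, 14) = 140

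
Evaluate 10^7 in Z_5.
10 ≡ 0 (mod 5). 7 = 4 + 2 + 1 (binary 111). Repeated squaring mod 5: 0^1 ≡ 0; 0^2 ≡ 0² = 0 ≡ 0; 0^4 ≡ 0² = 0 ≡ 0. Multiply: 10^7 ≡ 0^4 × 0^2 × 0^1 ≡ 0 × 0 × 0 (mod 5): 0 × 0 = 0 ≡ 0; 0 × 0 = 0 ≡ 0. So 10^7 ≡ 0 (mod 5).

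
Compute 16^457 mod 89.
Using Fermat: 16^{88} ≡ 1 (mod 89). 457 ≡ 17 (mod 88). So 16^{457} ≡ 16^{17} ≡ 4 (mod 89)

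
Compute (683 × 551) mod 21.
13

(683 × 551) = 376333
376333 mod 21 = 13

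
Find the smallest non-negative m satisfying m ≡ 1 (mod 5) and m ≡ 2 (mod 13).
M = 5 × 13 = 65. M₁ = 13, y₁ ≡ 2 (mod 5). M₂ = 5, y₂ ≡ 8 (mod 13). m = 1×13×2 + 2×5×8 ≡ 41 (mod 65)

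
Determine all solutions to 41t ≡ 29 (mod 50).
19

Since gcd(41, 50) = 1 divides 29, a solution exists.
Multiply both sides by the inverse of 41 mod 50:
  41^(-1) mod 50 = 11
  x ≡ 11 × 29 ≡ 319 ≡ 19 (mod 50)
Verification: 41 × 19 = 779 = 15 × 50 + 29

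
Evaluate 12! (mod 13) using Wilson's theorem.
By Wilson's theorem, (12)! ≡ -1 ≡ 12 (mod 13)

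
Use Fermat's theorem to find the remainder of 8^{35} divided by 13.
5

By Fermat's Little Theorem, a^(p-1) ≡ 1 (mod p) for prime p and gcd(a, p) = 1
Here p = 13, so 8^12 ≡ 1 (mod 13)
We can reduce the exponent: 35 mod 12 = 11
So 8^35 ≡ 8^11 (mod 13)
Computing: 8^11 mod 13 = 5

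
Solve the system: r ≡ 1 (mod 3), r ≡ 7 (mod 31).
M = 3 × 31 = 93. M₁ = 31, y₁ ≡ 1 (mod 3). M₂ = 3, y₂ ≡ 21 (mod 31). r = 1×31×1 + 7×3×21 ≡ 7 (mod 93)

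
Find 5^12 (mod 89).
Using repeated squaring. 12 = 8 + 4 (binary 1100). Repeated squaring mod 89: 5^1 ≡ 5; 5^2 ≡ 5² = 25 ≡ 25; 5^4 ≡ 25² = 625 ≡ 2; 5^8 ≡ 2² = 4 ≡ 4. Multiply: 5^12 = 5^8 × 5^4 ≡ 4 × 2 (mod 89): 4 × 2 = 8 ≡ 8. So 5^12 ≡ 8 (mod 89).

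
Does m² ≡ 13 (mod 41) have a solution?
By Euler's criterion: 13^{20} ≡ 40 (mod 41). Since this equals -1 (≡ 40), 13 is not a QR.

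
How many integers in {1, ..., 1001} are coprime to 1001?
720

Prime factorization: 1001 = 7 × 11 × 13
Using the formula φ(n) = n × Π(1 - 1/p) for each prime factor p:
φ(1001) = 1001 × (1 - 1/7) × (1 - 1/11) × (1 - 1/13)
φ(1001) = 720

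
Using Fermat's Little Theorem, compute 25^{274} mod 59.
17

By Fermat's Little Theorem, a^(p-1) ≡ 1 (mod p) for prime p and gcd(a, p) = 1
Here p = 59, so 25^58 ≡ 1 (mod 59)
We can reduce the exponent: 274 mod 58 = 42
So 25^274 ≡ 25^42 (mod 59)
Computing: 25^42 mod 59 = 17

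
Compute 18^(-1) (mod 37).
35

Using Extended Euclidean Algorithm:
gcd(18, 37) = 1
Bezout coefficients: 18 × -2 + 37 × 1 = 1
So 18 × -2 ≡ 1 (mod 37)
The inverse is -2 mod 37 = 35
Verification: 18 × 35 = 630 = 17 × 37 + 1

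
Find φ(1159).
1080

Prime factorization: 1159 = 19 × 61
Using the formula φ(n) = n × Π(1 - 1/p) for each prime factor p:
φ(1159) = 1159 × (1 - 1/19) × (1 - 1/61)
φ(1159) = 1080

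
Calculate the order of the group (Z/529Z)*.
506

Prime factorization: 529 = 23^2
Using the formula φ(n) = n × Π(1 - 1/p) for each prime factor p:
φ(529) = 529 × (1 - 1/23)
φ(529) = 506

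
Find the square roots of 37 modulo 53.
The square roots of 37 mod 53 are 14 and 39. Verify: 14² = 196 ≡ 37 (mod 53)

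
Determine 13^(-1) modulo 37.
13^(-1) ≡ 20 (mod 37). Verification: 13 × 20 = 260 ≡ 1 (mod 37)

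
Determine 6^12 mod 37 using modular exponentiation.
Using repeated squaring. 12 = 8 + 4 (binary 1100). Repeated squaring mod 37: 6^1 ≡ 6; 6^2 ≡ 6² = 36 ≡ 36; 6^4 ≡ 36² = 1296 ≡ 1; 6^8 ≡ 1² = 1 ≡ 1. Multiply: 6^12 = 6^8 × 6^4 ≡ 1 × 1 (mod 37): 1 × 1 = 1 ≡ 1. So 6^12 ≡ 1 (mod 37).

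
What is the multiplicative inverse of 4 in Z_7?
2

Using Extended Euclidean Algorithm:
gcd(4, 7) = 1
Bezout coefficients: 4 × 2 + 7 × -1 = 1
So 4 × 2 ≡ 1 (mod 7)
The inverse is 2 mod 7 = 2
Verification: 4 × 2 = 8 = 1 × 7 + 1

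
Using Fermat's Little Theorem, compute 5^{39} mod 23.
15

By Fermat's Little Theorem, a^(p-1) ≡ 1 (mod p) for prime p and gcd(a, p) = 1
Here p = 23, so 5^22 ≡ 1 (mod 23)
We can reduce the exponent: 39 mod 22 = 17
So 5^39 ≡ 5^17 (mod 23)
Computing: 5^17 mod 23 = 15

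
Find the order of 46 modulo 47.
Powers of 46 mod 47: 46^1≡46, 46^2≡1. Order = 2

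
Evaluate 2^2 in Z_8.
2 = 2 (binary 10). Repeated squaring mod 8: 2^1 ≡ 2; 2^2 ≡ 2² = 4 ≡ 4. So 2^2 ≡ 4 (mod 8).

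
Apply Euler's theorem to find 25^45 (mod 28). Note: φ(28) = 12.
By Euler: 25^{12} ≡ 1 (mod 28) since gcd(25, 28) = 1. 45 = 3×12 + 9. So 25^{45} ≡ 25^{9} ≡ 1 (mod 28)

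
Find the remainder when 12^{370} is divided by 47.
By Fermat: 12^{46} ≡ 1 (mod 47). 370 = 8×46 + 2. So 12^{370} ≡ 12^{2} ≡ 3 (mod 47)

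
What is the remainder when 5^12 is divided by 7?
Using Fermat: 5^{6} ≡ 1 (mod 7). 12 ≡ 0 (mod 6). So 5^{12} ≡ 5^{0} ≡ 1 (mod 7)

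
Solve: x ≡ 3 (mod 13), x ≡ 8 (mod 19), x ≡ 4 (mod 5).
M = 13 × 19 × 5 = 1235. M₁ = 95, y₁ ≡ 10 (mod 13). M₂ = 65, y₂ ≡ 12 (mod 19). M₃ = 247, y₃ ≡ 3 (mod 5). x = 3×95×10 + 8×65×12 + 4×247×3 ≡ 939 (mod 1235)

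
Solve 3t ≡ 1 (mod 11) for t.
4

Using Extended Euclidean Algorithm:
gcd(3, 11) = 1
Bezout coefficients: 3 × 4 + 11 × -1 = 1
So 3 × 4 ≡ 1 (mod 11)
The inverse is 4 mod 11 = 4
Verification: 3 × 4 = 12 = 1 × 11 + 1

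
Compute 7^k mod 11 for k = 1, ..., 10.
g^1, g^2, ..., g^{10} mod 11: {7, 5, 2, 3, 10, 4, 6, 9, 8, 1}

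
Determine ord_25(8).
Powers of 8 mod 25: 8^1≡8, 8^2≡14, 8^3≡12, 8^4≡21, 8^5≡18, 8^6≡19, 8^7≡2, 8^8≡16, 8^9≡3, 8^10≡24, 8^11≡17, 8^12≡11, 8^13≡13, 8^14≡4, 8^15≡7, 8^16≡6, 8^17≡23, 8^18≡9, 8^19≡22, 8^20≡1. Order = 20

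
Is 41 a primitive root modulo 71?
p - 1 = 70 has prime divisors 2, 5, 7. Check 41^(70/q) mod 71 for each: 41^(70/2) = 41^35 ≡ 70, 41^(70/5) = 41^14 ≡ 1, 41^(70/7) = 41^10 ≡ 20 (mod 71). Since 41^14 ≡ 1 (mod 71), the order of 41 divides 14 (in fact the order is 14) ≠ 70, so it is not a primitive root.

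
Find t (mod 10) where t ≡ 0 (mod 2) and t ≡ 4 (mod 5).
M = 2 × 5 = 10. M₁ = 5, y₁ ≡ 1 (mod 2). M₂ = 2, y₂ ≡ 3 (mod 5). t = 0×5×1 + 4×2×3 ≡ 4 (mod 10)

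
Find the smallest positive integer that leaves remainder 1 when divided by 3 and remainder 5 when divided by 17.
M = 3 × 17 = 51. M₁ = 17, y₁ ≡ 2 (mod 3). M₂ = 3, y₂ ≡ 6 (mod 17). n = 1×17×2 + 5×3×6 ≡ 22 (mod 51). The smallest positive such number is 22.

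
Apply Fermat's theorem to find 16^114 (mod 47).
By Fermat: 16^{46} ≡ 1 (mod 47). 114 = 2×46 + 22. So 16^{114} ≡ 16^{22} ≡ 3 (mod 47)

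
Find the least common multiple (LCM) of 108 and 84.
756

First find GCD(108, 84) using the Euclidean algorithm:
108 = 1 × 84 + 24
84 = 3 × 24 + 12
24 = 2 × 12 + 0
GCD(108, 84) = 12

LCM formula: LCM(a, b) = (a × b) / GCD(a, b)
LCM(108, 84) = (108 × 84) / 12
LCM(108, 84) = 9072 / 12
LCM(108, 84) = 756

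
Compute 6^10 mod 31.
10 = 8 + 2 (binary 1010). Repeated squaring mod 31: 6^1 ≡ 6; 6^2 ≡ 6² = 36 ≡ 5; 6^4 ≡ 5² = 25 ≡ 25; 6^8 ≡ 25² = 625 ≡ 5. Multiply: 6^10 = 6^8 × 6^2 ≡ 5 × 5 (mod 31): 5 × 5 = 25 ≡ 25. So 6^10 ≡ 25 (mod 31).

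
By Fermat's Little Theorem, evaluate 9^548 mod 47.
By Fermat: 9^{46} ≡ 1 (mod 47). 548 ≡ 42 (mod 46). So 9^{548} ≡ 9^{42} ≡ 42 (mod 47)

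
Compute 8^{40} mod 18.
10

Using successive squaring:
Binary expansion of 40: 101000
Powers of 8 mod 18 (each is the square of the previous):
  8^1 ≡ 8 (mod 18)
  8^2 ≡ 8² = 64 ≡ 10 (mod 18)
  8^4 ≡ 10² = 100 ≡ 10 (mod 18)
  8^8 ≡ 10² = 100 ≡ 10 (mod 18)
  8^16 ≡ 10² = 100 ≡ 10 (mod 18)
  8^32 ≡ 10² = 100 ≡ 10 (mod 18)
40 = 32 + 8, so 8^40 = 8^32 × 8^8 ≡ 10 × 10 (mod 18)
Multiplying step by step:
  10 × 10 = 100 ≡ 10 (mod 18)
Result: 8^40 ≡ 10 (mod 18)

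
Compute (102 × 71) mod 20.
2

(102 × 71) = 7242
7242 mod 20 = 2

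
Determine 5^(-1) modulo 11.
5^(-1) ≡ 9 (mod 11). Verification: 5 × 9 = 45 ≡ 1 (mod 11)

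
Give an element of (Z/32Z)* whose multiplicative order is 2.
15 has order 2 mod 32 since 15^{2} ≡ 1 (mod 32) and no smaller power works.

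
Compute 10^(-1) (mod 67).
47

Using Extended Euclidean Algorithm:
gcd(10, 67) = 1
Bezout coefficients: 10 × -20 + 67 × 3 = 1
So 10 × -20 ≡ 1 (mod 67)
The inverse is -20 mod 67 = 47
Verification: 10 × 47 = 470 = 7 × 67 + 1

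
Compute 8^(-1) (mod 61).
23

Using Extended Euclidean Algorithm:
gcd(8, 61) = 1
Bezout coefficients: 8 × 23 + 61 × -3 = 1
So 8 × 23 ≡ 1 (mod 61)
The inverse is 23 mod 61 = 23
Verification: 8 × 23 = 184 = 3 × 61 + 1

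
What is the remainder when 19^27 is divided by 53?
Using repeated squaring. 27 = 16 + 8 + 2 + 1 (binary 11011). Repeated squaring mod 53: 19^1 ≡ 19; 19^2 ≡ 19² = 361 ≡ 43; 19^4 ≡ 43² = 1849 ≡ 47; 19^8 ≡ 47² = 2209 ≡ 36; 19^16 ≡ 36² = 1296 ≡ 24. Multiply: 19^27 = 19^16 × 19^8 × 19^2 × 19^1 ≡ 24 × 36 × 43 × 19 (mod 53): 24 × 36 = 864 ≡ 16; 16 × 43 = 688 ≡ 52; 52 × 19 = 988 ≡ 34. So 19^27 ≡ 34 (mod 53).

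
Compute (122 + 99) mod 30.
11

(122 + 99) = 221
221 mod 30 = 11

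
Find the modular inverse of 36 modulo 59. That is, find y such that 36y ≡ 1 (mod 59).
41

Using Extended Euclidean Algorithm:
gcd(36, 59) = 1
Bezout coefficients: 36 × -18 + 59 × 11 = 1
So 36 × -18 ≡ 1 (mod 59)
The inverse is -18 mod 59 = 41
Verification: 36 × 41 = 1476 = 25 × 59 + 1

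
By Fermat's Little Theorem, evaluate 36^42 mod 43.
By Fermat's Little Theorem, 36^{42} ≡ 1 (mod 43) since 43 is prime and gcd(36, 43) = 1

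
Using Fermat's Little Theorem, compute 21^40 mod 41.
By Fermat's Little Theorem, 21^{40} ≡ 1 (mod 41) since 41 is prime and gcd(21, 41) = 1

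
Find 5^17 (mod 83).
Using repeated squaring. 17 = 16 + 1 (binary 10001). Repeated squaring mod 83: 5^1 ≡ 5; 5^2 ≡ 5² = 25 ≡ 25; 5^4 ≡ 25² = 625 ≡ 44; 5^8 ≡ 44² = 1936 ≡ 27; 5^16 ≡ 27² = 729 ≡ 65. Multiply: 5^17 = 5^16 × 5^1 ≡ 65 × 5 (mod 83): 65 × 5 = 325 ≡ 76. So 5^17 ≡ 76 (mod 83).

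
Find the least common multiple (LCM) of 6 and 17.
102

First find GCD(6, 17) using the Euclidean algorithm:
6 = 0 × 17 + 6
17 = 2 × 6 + 5
6 = 1 × 5 + 1
5 = 5 × 1 + 0
GCD(6, 17) = 1

LCM formula: LCM(a, b) = (a × b) / GCD(a, b)
LCM(6, 17) = (6 × 17) / 1
LCM(6, 17) = 102 / 1
LCM(6, 17) = 102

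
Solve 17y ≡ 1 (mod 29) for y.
12

Using Extended Euclidean Algorithm:
gcd(17, 29) = 1
Bezout coefficients: 17 × 12 + 29 × -7 = 1
So 17 × 12 ≡ 1 (mod 29)
The inverse is 12 mod 29 = 12
Verification: 17 × 12 = 204 = 7 × 29 + 1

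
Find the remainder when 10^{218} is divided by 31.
By Fermat: 10^{30} ≡ 1 (mod 31). 218 = 7×30 + 8. So 10^{218} ≡ 10^{8} ≡ 14 (mod 31)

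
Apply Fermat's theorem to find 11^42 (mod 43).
By Fermat's Little Theorem, 11^{42} ≡ 1 (mod 43) since 43 is prime and gcd(11, 43) = 1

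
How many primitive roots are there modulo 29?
12

The number of primitive roots modulo p is φ(p-1) = φ(28)
φ(28) = 12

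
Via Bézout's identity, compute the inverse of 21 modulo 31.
Extended GCD: 21(3) + 31(-2) = 1. So 21^(-1) ≡ 3 ≡ 3 (mod 31). Verify: 21 × 3 = 63 ≡ 1 (mod 31)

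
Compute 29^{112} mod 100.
41

Using successive squaring:
Binary expansion of 112: 1110000
Powers of 29 mod 100 (each is the square of the previous):
  29^1 ≡ 29 (mod 100)
  29^2 ≡ 29² = 841 ≡ 41 (mod 100)
  29^4 ≡ 41² = 1681 ≡ 81 (mod 100)
  29^8 ≡ 81² = 6561 ≡ 61 (mod 100)
  29^16 ≡ 61² = 3721 ≡ 21 (mod 100)
  29^32 ≡ 21² = 441 ≡ 41 (mod 100)
  29^64 ≡ 41² = 1681 ≡ 81 (mod 100)
112 = 64 + 32 + 16, so 29^112 = 29^64 × 29^32 × 29^16 ≡ 81 × 41 × 21 (mod 100)
Multiplying step by step:
  81 × 41 = 3321 ≡ 21 (mod 100)
  21 × 21 = 441 ≡ 41 (mod 100)
Result: 29^112 ≡ 41 (mod 100)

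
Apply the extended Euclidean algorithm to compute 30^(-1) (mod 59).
Extended GCD: 30(2) + 59(-1) = 1. So 30^(-1) ≡ 2 ≡ 2 (mod 59). Verify: 30 × 2 = 60 ≡ 1 (mod 59)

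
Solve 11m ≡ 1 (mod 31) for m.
11^(-1) ≡ 17 (mod 31). Verification: 11 × 17 = 187 ≡ 1 (mod 31)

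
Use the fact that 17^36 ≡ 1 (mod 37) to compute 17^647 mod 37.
By Fermat: 17^{36} ≡ 1 (mod 37). 647 ≡ 35 (mod 36). So 17^{647} ≡ 17^{35} ≡ 24 (mod 37)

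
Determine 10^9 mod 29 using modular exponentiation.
9 = 8 + 1 (binary 1001). Repeated squaring mod 29: 10^1 ≡ 10; 10^2 ≡ 10² = 100 ≡ 13; 10^4 ≡ 13² = 169 ≡ 24; 10^8 ≡ 24² = 576 ≡ 25. Multiply: 10^9 = 10^8 × 10^1 ≡ 25 × 10 (mod 29): 25 × 10 = 250 ≡ 18. So 10^9 ≡ 18 (mod 29).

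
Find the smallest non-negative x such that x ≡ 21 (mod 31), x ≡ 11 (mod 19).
486

Using the Chinese Remainder Theorem:
M = product of moduli = 589
For equation 1: M_1 = 19, 19 ≡ 19 (mod 31), inverse of 19 mod 31 is 18 (check: 19 × 18 = 342 ≡ 1 (mod 31))
For equation 2: M_2 = 31, 31 ≡ 12 (mod 19), inverse of 31 mod 19 is 8 (check: 12 × 8 = 96 ≡ 1 (mod 19))
Combine: x ≡ Σ r_i×M_i×(M_i⁻¹ mod m_i) = 21×19×18 + 11×31×8 = 7182 + 2728 = 9910
9910 mod 589 = 486
x ≡ 486 (mod 589)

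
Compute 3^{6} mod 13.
1

Using successive squaring:
Binary expansion of 6: 110
Powers of 3 mod 13 (each is the square of the previous):
  3^1 ≡ 3 (mod 13)
  3^2 ≡ 3² = 9 ≡ 9 (mod 13)
  3^4 ≡ 9² = 81 ≡ 3 (mod 13)
6 = 4 + 2, so 3^6 = 3^4 × 3^2 ≡ 3 × 9 (mod 13)
Multiplying step by step:
  3 × 9 = 27 ≡ 1 (mod 13)
Result: 3^6 ≡ 1 (mod 13)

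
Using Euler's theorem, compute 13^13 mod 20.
By Euler: 13^{8} ≡ 1 (mod 20) since gcd(13, 20) = 1. 13 = 1×8 + 5. So 13^{13} ≡ 13^{5} ≡ 13 (mod 20)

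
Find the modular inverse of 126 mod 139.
126^(-1) ≡ 32 (mod 139). Verification: 126 × 32 = 4032 ≡ 1 (mod 139)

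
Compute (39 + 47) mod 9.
5

(39 + 47) = 86
86 mod 9 = 5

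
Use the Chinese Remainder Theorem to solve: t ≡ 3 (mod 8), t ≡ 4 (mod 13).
M = 8 × 13 = 104. M₁ = 13, y₁ ≡ 5 (mod 8). M₂ = 8, y₂ ≡ 5 (mod 13). t = 3×13×5 + 4×8×5 ≡ 43 (mod 104)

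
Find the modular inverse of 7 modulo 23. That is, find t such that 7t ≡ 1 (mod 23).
10

Using Extended Euclidean Algorithm:
gcd(7, 23) = 1
Bezout coefficients: 7 × 10 + 23 × -3 = 1
So 7 × 10 ≡ 1 (mod 23)
The inverse is 10 mod 23 = 10
Verification: 7 × 10 = 70 = 3 × 23 + 1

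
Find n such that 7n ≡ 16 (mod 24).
16

Since gcd(7, 24) = 1 divides 16, a solution exists.
Multiply both sides by the inverse of 7 mod 24:
  7^(-1) mod 24 = 7
  x ≡ 7 × 16 ≡ 112 ≡ 16 (mod 24)
Verification: 7 × 16 = 112 = 4 × 24 + 16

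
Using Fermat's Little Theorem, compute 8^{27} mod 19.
18

By Fermat's Little Theorem, a^(p-1) ≡ 1 (mod p) for prime p and gcd(a, p) = 1
Here p = 19, so 8^18 ≡ 1 (mod 19)
We can reduce the exponent: 27 mod 18 = 9
So 8^27 ≡ 8^9 (mod 19)
Computing: 8^9 mod 19 = 18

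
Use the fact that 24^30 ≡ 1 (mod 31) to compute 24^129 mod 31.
By Fermat: 24^{30} ≡ 1 (mod 31). 129 = 4×30 + 9. So 24^{129} ≡ 24^{9} ≡ 23 (mod 31)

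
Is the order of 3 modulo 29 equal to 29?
No, the actual order is 28, not 29.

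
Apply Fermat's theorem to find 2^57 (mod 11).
By Fermat: 2^{10} ≡ 1 (mod 11). 57 = 5×10 + 7. So 2^{57} ≡ 2^{7} ≡ 7 (mod 11)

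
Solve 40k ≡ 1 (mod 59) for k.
31

Using Extended Euclidean Algorithm:
gcd(40, 59) = 1
Bezout coefficients: 40 × -28 + 59 × 19 = 1
So 40 × -28 ≡ 1 (mod 59)
The inverse is -28 mod 59 = 31
Verification: 40 × 31 = 1240 = 21 × 59 + 1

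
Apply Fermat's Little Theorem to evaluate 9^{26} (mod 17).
13

By Fermat's Little Theorem, a^(p-1) ≡ 1 (mod p) for prime p and gcd(a, p) = 1
Here p = 17, so 9^16 ≡ 1 (mod 17)
We can reduce the exponent: 26 mod 16 = 10
So 9^26 ≡ 9^10 (mod 17)
Computing: 9^10 mod 17 = 13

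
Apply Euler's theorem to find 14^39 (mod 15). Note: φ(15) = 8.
By Euler: 14^{8} ≡ 1 (mod 15) since gcd(14, 15) = 1. 39 = 4×8 + 7. So 14^{39} ≡ 14^{7} ≡ 14 (mod 15)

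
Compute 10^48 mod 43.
Using Fermat: 10^{42} ≡ 1 (mod 43). 48 ≡ 6 (mod 42). So 10^{48} ≡ 10^{6} ≡ 35 (mod 43)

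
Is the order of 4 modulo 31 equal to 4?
No, the actual order is 5, not 4.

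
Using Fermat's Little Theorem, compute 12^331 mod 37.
By Fermat: 12^{36} ≡ 1 (mod 37). 331 ≡ 7 (mod 36). So 12^{331} ≡ 12^{7} ≡ 9 (mod 37)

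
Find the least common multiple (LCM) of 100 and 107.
10700

First find GCD(100, 107) using the Euclidean algorithm:
100 = 0 × 107 + 100
107 = 1 × 100 + 7
100 = 14 × 7 + 2
7 = 3 × 2 + 1
2 = 2 × 1 + 0
GCD(100, 107) = 1

LCM formula: LCM(a, b) = (a × b) / GCD(a, b)
LCM(100, 107) = (100 × 107) / 1
LCM(100, 107) = 10700 / 1
LCM(100, 107) = 10700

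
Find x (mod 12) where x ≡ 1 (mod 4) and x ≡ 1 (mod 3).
M = 4 × 3 = 12. M₁ = 3, y₁ ≡ 3 (mod 4). M₂ = 4, y₂ ≡ 1 (mod 3). x = 1×3×3 + 1×4×1 ≡ 1 (mod 12)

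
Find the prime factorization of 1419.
3 × 11 × 43

Divide by primes starting from smallest:
1419 ÷ 3 = 473
473 ÷ 11 = 43
43 ÷ 43 = 1

1419 = 3 × 11 × 43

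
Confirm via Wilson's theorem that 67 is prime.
(66)! mod 67 = 66. Since this equals -1 (mod 67), Wilson confirms 67 is prime.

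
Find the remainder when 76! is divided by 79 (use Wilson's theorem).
(78)! = (76)! × (77) × (78) ≡ -1 (mod 79). So (76)! ≡ -1 × [(78)(77)]^(-1) ≡ 39 (mod 79)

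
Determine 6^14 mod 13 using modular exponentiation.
Using Fermat: 6^{12} ≡ 1 (mod 13). 14 ≡ 2 (mod 12). So 6^{14} ≡ 6^{2} ≡ 10 (mod 13)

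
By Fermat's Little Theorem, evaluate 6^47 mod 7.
By Fermat: 6^{6} ≡ 1 (mod 7). 47 = 7×6 + 5. So 6^{47} ≡ 6^{5} ≡ 6 (mod 7)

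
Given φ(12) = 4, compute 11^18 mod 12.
By Euler: 11^{4} ≡ 1 (mod 12) since gcd(11, 12) = 1. 18 = 4×4 + 2. So 11^{18} ≡ 11^{2} ≡ 1 (mod 12)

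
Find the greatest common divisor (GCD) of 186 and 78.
6

Using the Euclidean algorithm:
186 = 2 × 78 + 30
78 = 2 × 30 + 18
30 = 1 × 18 + 12
18 = 1 × 12 + 6
12 = 2 × 6 + 0

GCD(186, 78) = 6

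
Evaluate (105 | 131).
(105/131) = 105^{65} mod 131 = 1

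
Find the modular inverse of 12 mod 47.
12^(-1) ≡ 4 (mod 47). Verification: 12 × 4 = 48 ≡ 1 (mod 47)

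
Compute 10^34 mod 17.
Using Fermat: 10^{16} ≡ 1 (mod 17). 34 ≡ 2 (mod 16). So 10^{34} ≡ 10^{2} ≡ 15 (mod 17)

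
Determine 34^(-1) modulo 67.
34^(-1) ≡ 2 (mod 67). Verification: 34 × 2 = 68 ≡ 1 (mod 67)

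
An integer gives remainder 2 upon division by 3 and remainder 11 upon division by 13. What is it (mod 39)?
M = 3 × 13 = 39. M₁ = 13, y₁ ≡ 1 (mod 3). M₂ = 3, y₂ ≡ 9 (mod 13). z = 2×13×1 + 11×3×9 ≡ 11 (mod 39). The smallest positive such number is 11.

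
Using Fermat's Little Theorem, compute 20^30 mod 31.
By Fermat's Little Theorem, 20^{30} ≡ 1 (mod 31) since 31 is prime and gcd(20, 31) = 1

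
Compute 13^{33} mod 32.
13

Using successive squaring:
Binary expansion of 33: 100001
Powers of 13 mod 32 (each is the square of the previous):
  13^1 ≡ 13 (mod 32)
  13^2 ≡ 13² = 169 ≡ 9 (mod 32)
  13^4 ≡ 9² = 81 ≡ 17 (mod 32)
  13^8 ≡ 17² = 289 ≡ 1 (mod 32)
  13^16 ≡ 1² = 1 ≡ 1 (mod 32)
  13^32 ≡ 1² = 1 ≡ 1 (mod 32)
33 = 32 + 1, so 13^33 = 13^32 × 13^1 ≡ 1 × 13 (mod 32)
Multiplying step by step:
  1 × 13 = 13 ≡ 13 (mod 32)
Result: 13^33 ≡ 13 (mod 32)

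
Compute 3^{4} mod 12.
9

Using successive squaring:
Binary expansion of 4: 100
Powers of 3 mod 12 (each is the square of the previous):
  3^1 ≡ 3 (mod 12)
  3^2 ≡ 3² = 9 ≡ 9 (mod 12)
  3^4 ≡ 9² = 81 ≡ 9 (mod 12)
4 is a power of 2, so 3^4 is the last square: ≡ 9 (mod 12)
Result: 3^4 ≡ 9 (mod 12)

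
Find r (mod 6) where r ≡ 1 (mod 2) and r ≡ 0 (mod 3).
M = 2 × 3 = 6. M₁ = 3, y₁ ≡ 1 (mod 2). M₂ = 2, y₂ ≡ 2 (mod 3). r = 1×3×1 + 0×2×2 ≡ 3 (mod 6)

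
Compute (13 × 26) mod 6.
2

(13 × 26) = 338
338 mod 6 = 2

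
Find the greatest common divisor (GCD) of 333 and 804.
3

Using the Euclidean algorithm:
333 = 0 × 804 + 333
804 = 2 × 333 + 138
333 = 2 × 138 + 57
138 = 2 × 57 + 24
57 = 2 × 24 + 9
24 = 2 × 9 + 6
9 = 1 × 6 + 3
6 = 2 × 3 + 0

GCD(333, 804) = 3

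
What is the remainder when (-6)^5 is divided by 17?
(-6) ≡ 11 (mod 17). 5 = 4 + 1 (binary 101). Repeated squaring mod 17: 11^1 ≡ 11; 11^2 ≡ 11² = 121 ≡ 2; 11^4 ≡ 2² = 4 ≡ 4. Multiply: (-6)^5 ≡ 11^4 × 11^1 ≡ 4 × 11 (mod 17): 4 × 11 = 44 ≡ 10. So (-6)^5 ≡ 10 (mod 17).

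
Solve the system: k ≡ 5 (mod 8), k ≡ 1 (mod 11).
M = 8 × 11 = 88. M₁ = 11, y₁ ≡ 3 (mod 8). M₂ = 8, y₂ ≡ 7 (mod 11). k = 5×11×3 + 1×8×7 ≡ 45 (mod 88)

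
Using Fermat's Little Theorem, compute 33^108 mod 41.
By Fermat: 33^{40} ≡ 1 (mod 41). 108 = 2×40 + 28. So 33^{108} ≡ 33^{28} ≡ 16 (mod 41)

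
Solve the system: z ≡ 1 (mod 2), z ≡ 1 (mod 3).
M = 2 × 3 = 6. M₁ = 3, y₁ ≡ 1 (mod 2). M₂ = 2, y₂ ≡ 2 (mod 3). z = 1×3×1 + 1×2×2 ≡ 1 (mod 6)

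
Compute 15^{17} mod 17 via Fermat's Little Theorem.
15

By Fermat's Little Theorem, a^(p-1) ≡ 1 (mod p) for prime p and gcd(a, p) = 1
Here p = 17, so 15^16 ≡ 1 (mod 17)
We can reduce the exponent: 17 mod 16 = 1
So 15^17 ≡ 15^1 (mod 17)
Computing: 15^1 mod 17 = 15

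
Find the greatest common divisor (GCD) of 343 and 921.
1

Using the Euclidean algorithm:
343 = 0 × 921 + 343
921 = 2 × 343 + 235
343 = 1 × 235 + 108
235 = 2 × 108 + 19
108 = 5 × 19 + 13
19 = 1 × 13 + 6
13 = 2 × 6 + 1
6 = 6 × 1 + 0

GCD(343, 921) = 1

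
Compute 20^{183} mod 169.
122

Using successive squaring:
Binary expansion of 183: 10110111
Powers of 20 mod 169 (each is the square of the previous):
  20^1 ≡ 20 (mod 169)
  20^2 ≡ 20² = 400 ≡ 62 (mod 169)
  20^4 ≡ 62² = 3844 ≡ 126 (mod 169)
  20^8 ≡ 126² = 15876 ≡ 159 (mod 169)
  20^16 ≡ 159² = 25281 ≡ 100 (mod 169)
  20^32 ≡ 100² = 10000 ≡ 29 (mod 169)
  20^64 ≡ 29² = 841 ≡ 165 (mod 169)
  20^128 ≡ 165² = 27225 ≡ 16 (mod 169)
183 = 128 + 32 + 16 + 4 + 2 + 1, so 20^183 = 20^128 × 20^32 × 20^16 × 20^4 × 20^2 × 20^1 ≡ 16 × 29 × 100 × 126 × 62 × 20 (mod 169)
Multiplying step by step:
  16 × 29 = 464 ≡ 126 (mod 169)
  126 × 100 = 12600 ≡ 94 (mod 169)
  94 × 126 = 11844 ≡ 14 (mod 169)
  14 × 62 = 868 ≡ 23 (mod 169)
  23 × 20 = 460 ≡ 122 (mod 169)
Result: 20^183 ≡ 122 (mod 169)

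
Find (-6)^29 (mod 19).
Using Fermat: (-6)^{18} ≡ 1 (mod 19). 29 ≡ 11 (mod 18). So (-6)^{29} ≡ (-6)^{11} ≡ 2 (mod 19)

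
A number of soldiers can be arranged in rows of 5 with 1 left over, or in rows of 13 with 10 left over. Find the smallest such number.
M = 5 × 13 = 65. M₁ = 13, y₁ ≡ 2 (mod 5). M₂ = 5, y₂ ≡ 8 (mod 13). m = 1×13×2 + 10×5×8 ≡ 36 (mod 65). The smallest positive such number is 36.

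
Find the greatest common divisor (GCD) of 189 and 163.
1

Using the Euclidean algorithm:
189 = 1 × 163 + 26
163 = 6 × 26 + 7
26 = 3 × 7 + 5
7 = 1 × 5 + 2
5 = 2 × 2 + 1
2 = 2 × 1 + 0

GCD(189, 163) = 1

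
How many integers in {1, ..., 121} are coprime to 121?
110

Prime factorization: 121 = 11^2
Using the formula φ(n) = n × Π(1 - 1/p) for each prime factor p:
φ(121) = 121 × (1 - 1/11)
φ(121) = 110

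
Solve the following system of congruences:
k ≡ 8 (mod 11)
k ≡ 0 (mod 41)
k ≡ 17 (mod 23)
8159

Using the Chinese Remainder Theorem:
M = product of moduli = 10373
For equation 1: M_1 = 943, 943 ≡ 8 (mod 11), inverse of 943 mod 11 is 7 (check: 8 × 7 = 56 ≡ 1 (mod 11))
For equation 2: M_2 = 253, 253 ≡ 7 (mod 41), inverse of 253 mod 41 is 6 (check: 7 × 6 = 42 ≡ 1 (mod 41))
For equation 3: M_3 = 451, 451 ≡ 14 (mod 23), inverse of 451 mod 23 is 5 (check: 14 × 5 = 70 ≡ 1 (mod 23))
Combine: k ≡ Σ r_i×M_i×(M_i⁻¹ mod m_i) = 8×943×7 + 0×253×6 + 17×451×5 = 52808 + 0 + 38335 = 91143
91143 mod 10373 = 8159
k ≡ 8159 (mod 10373)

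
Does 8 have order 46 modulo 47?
p - 1 = 46 has prime divisors 2, 23. Check 8^(46/q) mod 47 for each: 8^(46/2) = 8^23 ≡ 1, 8^(46/23) = 8^2 ≡ 17 (mod 47). Since 8^23 ≡ 1 (mod 47), the order of 8 divides 23 (in fact the order is 23) ≠ 46, so it is not a primitive root.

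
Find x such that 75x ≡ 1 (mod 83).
75^(-1) ≡ 31 (mod 83). Verification: 75 × 31 = 2325 ≡ 1 (mod 83)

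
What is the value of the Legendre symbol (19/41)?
(19/41) = 19^{20} mod 41 = -1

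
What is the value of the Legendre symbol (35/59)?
(35/59) = 35^{29} mod 59 = 1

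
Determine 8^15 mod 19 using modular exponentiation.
Using repeated squaring. 15 = 8 + 4 + 2 + 1 (binary 1111). Repeated squaring mod 19: 8^1 ≡ 8; 8^2 ≡ 8² = 64 ≡ 7; 8^4 ≡ 7² = 49 ≡ 11; 8^8 ≡ 11² = 121 ≡ 7. Multiply: 8^15 = 8^8 × 8^4 × 8^2 × 8^1 ≡ 7 × 11 × 7 × 8 (mod 19): 7 × 11 = 77 ≡ 1; 1 × 7 = 7 ≡ 7; 7 × 8 = 56 ≡ 18. So 8^15 ≡ 18 (mod 19).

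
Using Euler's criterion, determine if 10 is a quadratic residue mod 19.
By Euler's criterion: 10^{9} ≡ 18 (mod 19). Since this equals -1 (≡ 18), 10 is not a QR.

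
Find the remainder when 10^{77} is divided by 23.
By Fermat: 10^{22} ≡ 1 (mod 23). 77 = 3×22 + 11. So 10^{77} ≡ 10^{11} ≡ 22 (mod 23)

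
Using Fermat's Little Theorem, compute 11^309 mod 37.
By Fermat: 11^{36} ≡ 1 (mod 37). 309 = 8×36 + 21. So 11^{309} ≡ 11^{21} ≡ 36 (mod 37)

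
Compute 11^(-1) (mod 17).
11^(-1) ≡ 14 (mod 17). Verification: 11 × 14 = 154 ≡ 1 (mod 17)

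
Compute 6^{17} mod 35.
6

Using successive squaring:
Binary expansion of 17: 10001
Powers of 6 mod 35 (each is the square of the previous):
  6^1 ≡ 6 (mod 35)
  6^2 ≡ 6² = 36 ≡ 1 (mod 35)
  6^4 ≡ 1² = 1 ≡ 1 (mod 35)
  6^8 ≡ 1² = 1 ≡ 1 (mod 35)
  6^16 ≡ 1² = 1 ≡ 1 (mod 35)
17 = 16 + 1, so 6^17 = 6^16 × 6^1 ≡ 1 × 6 (mod 35)
Multiplying step by step:
  1 × 6 = 6 ≡ 6 (mod 35)
Result: 6^17 ≡ 6 (mod 35)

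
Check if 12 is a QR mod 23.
By Euler's criterion: 12^{11} ≡ 1 (mod 23). Since this equals 1, 12 is a QR.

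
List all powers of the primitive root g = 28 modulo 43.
g^1, g^2, ..., g^{42} mod 43: {28, 10, 22, 14, 5, 11, 7, 24, 27, 25, 12, 35, 34, 6, 39, 17, 3, 41, 30, 23, 42, 15, 33, 21, 29, 38, 32, 36, 19, 16, 18, 31, 8, 9, 37, 4, 26, 40, 2, 13, 20, 1}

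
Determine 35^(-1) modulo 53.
35^(-1) ≡ 50 (mod 53). Verification: 35 × 50 = 1750 ≡ 1 (mod 53)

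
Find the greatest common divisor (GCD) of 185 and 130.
5

Using the Euclidean algorithm:
185 = 1 × 130 + 55
130 = 2 × 55 + 20
55 = 2 × 20 + 15
20 = 1 × 15 + 5
15 = 3 × 5 + 0

GCD(185, 130) = 5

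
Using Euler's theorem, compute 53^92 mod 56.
By Euler: 53^{24} ≡ 1 (mod 56) since gcd(53, 56) = 1. 92 = 3×24 + 20. So 53^{92} ≡ 53^{20} ≡ 9 (mod 56)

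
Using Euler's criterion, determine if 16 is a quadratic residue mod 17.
By Euler's criterion: 16^{8} ≡ 1 (mod 17). Since this equals 1, 16 is a QR.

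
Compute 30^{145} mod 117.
108

Using successive squaring:
Binary expansion of 145: 10010001
Powers of 30 mod 117 (each is the square of the previous):
  30^1 ≡ 30 (mod 117)
  30^2 ≡ 30² = 900 ≡ 81 (mod 117)
  30^4 ≡ 81² = 6561 ≡ 9 (mod 117)
  30^8 ≡ 9² = 81 ≡ 81 (mod 117)
  30^16 ≡ 81² = 6561 ≡ 9 (mod 117)
  30^32 ≡ 9² = 81 ≡ 81 (mod 117)
  30^64 ≡ 81² = 6561 ≡ 9 (mod 117)
  30^128 ≡ 9² = 81 ≡ 81 (mod 117)
145 = 128 + 16 + 1, so 30^145 = 30^128 × 30^16 × 30^1 ≡ 81 × 9 × 30 (mod 117)
Multiplying step by step:
  81 × 9 = 729 ≡ 27 (mod 117)
  27 × 30 = 810 ≡ 108 (mod 117)
Result: 30^145 ≡ 108 (mod 117)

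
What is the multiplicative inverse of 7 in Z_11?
8

Using Extended Euclidean Algorithm:
gcd(7, 11) = 1
Bezout coefficients: 7 × -3 + 11 × 2 = 1
So 7 × -3 ≡ 1 (mod 11)
The inverse is -3 mod 11 = 8
Verification: 7 × 8 = 56 = 5 × 11 + 1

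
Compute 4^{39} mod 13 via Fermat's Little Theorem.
12

By Fermat's Little Theorem, a^(p-1) ≡ 1 (mod p) for prime p and gcd(a, p) = 1
Here p = 13, so 4^12 ≡ 1 (mod 13)
We can reduce the exponent: 39 mod 12 = 3
So 4^39 ≡ 4^3 (mod 13)
Computing: 4^3 mod 13 = 12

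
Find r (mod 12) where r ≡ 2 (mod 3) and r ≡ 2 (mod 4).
M = 3 × 4 = 12. M₁ = 4, y₁ ≡ 1 (mod 3). M₂ = 3, y₂ ≡ 3 (mod 4). r = 2×4×1 + 2×3×3 ≡ 2 (mod 12)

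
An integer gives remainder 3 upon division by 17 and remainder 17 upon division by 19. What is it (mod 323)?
M = 17 × 19 = 323. M₁ = 19, y₁ ≡ 9 (mod 17). M₂ = 17, y₂ ≡ 9 (mod 19). m = 3×19×9 + 17×17×9 ≡ 207 (mod 323). The smallest positive such number is 207.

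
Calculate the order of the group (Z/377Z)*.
336

Prime factorization: 377 = 13 × 29
Using the formula φ(n) = n × Π(1 - 1/p) for each prime factor p:
φ(377) = 377 × (1 - 1/13) × (1 - 1/29)
φ(377) = 336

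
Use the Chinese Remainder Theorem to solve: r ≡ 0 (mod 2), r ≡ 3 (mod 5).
M = 2 × 5 = 10. M₁ = 5, y₁ ≡ 1 (mod 2). M₂ = 2, y₂ ≡ 3 (mod 5). r = 0×5×1 + 3×2×3 ≡ 8 (mod 10)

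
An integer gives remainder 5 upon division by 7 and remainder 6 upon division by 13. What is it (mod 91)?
M = 7 × 13 = 91. M₁ = 13, y₁ ≡ 6 (mod 7). M₂ = 7, y₂ ≡ 2 (mod 13). n = 5×13×6 + 6×7×2 ≡ 19 (mod 91). The smallest positive such number is 19.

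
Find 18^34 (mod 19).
Using Fermat: 18^{18} ≡ 1 (mod 19). 34 ≡ 16 (mod 18). So 18^{34} ≡ 18^{16} ≡ 1 (mod 19)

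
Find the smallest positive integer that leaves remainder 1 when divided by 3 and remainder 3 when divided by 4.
M = 3 × 4 = 12. M₁ = 4, y₁ ≡ 1 (mod 3). M₂ = 3, y₂ ≡ 3 (mod 4). z = 1×4×1 + 3×3×3 ≡ 7 (mod 12). The smallest positive such number is 7.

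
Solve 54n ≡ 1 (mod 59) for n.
54^(-1) ≡ 47 (mod 59). Verification: 54 × 47 = 2538 ≡ 1 (mod 59)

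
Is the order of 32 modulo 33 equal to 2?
Yes, ord_33(32) = 2.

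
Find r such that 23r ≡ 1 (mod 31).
23^(-1) ≡ 27 (mod 31). Verification: 23 × 27 = 621 ≡ 1 (mod 31)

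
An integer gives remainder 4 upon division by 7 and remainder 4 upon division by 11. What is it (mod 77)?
M = 7 × 11 = 77. M₁ = 11, y₁ ≡ 2 (mod 7). M₂ = 7, y₂ ≡ 8 (mod 11). x = 4×11×2 + 4×7×8 ≡ 4 (mod 77). The smallest positive such number is 4.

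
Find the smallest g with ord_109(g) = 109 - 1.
p - 1 = 108 has prime divisors 2, 3. h is a primitive root mod 109 iff h^(108/q) ≢ 1 (mod 109) for each such q.
h = 2: 2^54 ≡ 108, 2^36 ≡ 1 (mod 109); 2^36 ≡ 1, so not a primitive root.
h = 3: 3^54 ≡ 1, 3^36 ≡ 63 (mod 109); 3^54 ≡ 1, so not a primitive root.
h = 4: 4^54 ≡ 1, 4^36 ≡ 1 (mod 109); 4^54 ≡ 1, so not a primitive root.
h = 5: 5^54 ≡ 1, 5^36 ≡ 63 (mod 109); 5^54 ≡ 1, so not a primitive root.
h = 6: 6^54 ≡ 108, 6^36 ≡ 63 (mod 109); none is 1, so 6 has order 108 and is a primitive root.
The smallest primitive root mod 109 is g = 6.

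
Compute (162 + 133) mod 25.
20

(162 + 133) = 295
295 mod 25 = 20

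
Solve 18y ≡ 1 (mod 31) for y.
18^(-1) ≡ 19 (mod 31). Verification: 18 × 19 = 342 ≡ 1 (mod 31)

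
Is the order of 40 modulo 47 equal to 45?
No, the actual order is 46, not 45.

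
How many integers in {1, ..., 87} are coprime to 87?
56

Prime factorization: 87 = 3 × 29
Using the formula φ(n) = n × Π(1 - 1/p) for each prime factor p:
φ(87) = 87 × (1 - 1/3) × (1 - 1/29)
φ(87) = 56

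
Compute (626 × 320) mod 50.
20

(626 × 320) = 200320
200320 mod 50 = 20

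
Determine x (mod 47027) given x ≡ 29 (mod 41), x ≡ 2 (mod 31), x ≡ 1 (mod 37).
37667

Using the Chinese Remainder Theorem:
M = product of moduli = 47027
For equation 1: M_1 = 1147, 1147 ≡ 40 (mod 41), inverse of 1147 mod 41 is 40 (check: 40 × 40 = 1600 ≡ 1 (mod 41))
For equation 2: M_2 = 1517, 1517 ≡ 29 (mod 31), inverse of 1517 mod 31 is 15 (check: 29 × 15 = 435 ≡ 1 (mod 31))
For equation 3: M_3 = 1271, 1271 ≡ 13 (mod 37), inverse of 1271 mod 37 is 20 (check: 13 × 20 = 260 ≡ 1 (mod 37))
Combine: x ≡ Σ r_i×M_i×(M_i⁻¹ mod m_i) = 29×1147×40 + 2×1517×15 + 1×1271×20 = 1330520 + 45510 + 25420 = 1401450
1401450 mod 47027 = 37667
x ≡ 37667 (mod 47027)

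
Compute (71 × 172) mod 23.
22

(71 × 172) = 12212
12212 mod 23 = 22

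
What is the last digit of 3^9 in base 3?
3 ≡ 0 (mod 3). 9 = 8 + 1 (binary 1001). Repeated squaring mod 3: 0^1 ≡ 0; 0^2 ≡ 0² = 0 ≡ 0; 0^4 ≡ 0² = 0 ≡ 0; 0^8 ≡ 0² = 0 ≡ 0. Multiply: 3^9 ≡ 0^8 × 0^1 ≡ 0 × 0 (mod 3): 0 × 0 = 0 ≡ 0. So 3^9 ≡ 0 (mod 3).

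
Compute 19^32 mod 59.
Using repeated squaring. 32 = 32 (binary 100000). Repeated squaring mod 59: 19^1 ≡ 19; 19^2 ≡ 19² = 361 ≡ 7; 19^4 ≡ 7² = 49 ≡ 49; 19^8 ≡ 49² = 2401 ≡ 41; 19^16 ≡ 41² = 1681 ≡ 29; 19^32 ≡ 29² = 841 ≡ 15. So 19^32 ≡ 15 (mod 59).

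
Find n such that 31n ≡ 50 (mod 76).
58

Since gcd(31, 76) = 1 divides 50, a solution exists.
Multiply both sides by the inverse of 31 mod 76:
  31^(-1) mod 76 = 27
  x ≡ 27 × 50 ≡ 1350 ≡ 58 (mod 76)
Verification: 31 × 58 = 1798 = 23 × 76 + 50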